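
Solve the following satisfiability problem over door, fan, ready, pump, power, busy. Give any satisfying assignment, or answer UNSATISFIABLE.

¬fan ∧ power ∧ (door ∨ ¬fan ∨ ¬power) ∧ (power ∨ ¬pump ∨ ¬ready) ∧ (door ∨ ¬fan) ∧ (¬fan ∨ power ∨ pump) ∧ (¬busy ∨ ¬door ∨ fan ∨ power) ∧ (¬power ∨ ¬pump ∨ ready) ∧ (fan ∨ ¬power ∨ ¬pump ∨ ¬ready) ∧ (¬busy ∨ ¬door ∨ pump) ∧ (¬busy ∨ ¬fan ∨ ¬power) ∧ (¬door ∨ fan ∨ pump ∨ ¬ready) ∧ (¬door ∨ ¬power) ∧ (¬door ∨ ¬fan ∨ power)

Unit clause (¬fan) forces fan = False.
Unit clause (power) forces power = True.
In (¬door ∨ ¬power) only ¬door is left, so door = False.
Set ready = False.
  then (¬power ∨ ¬pump ∨ ready) forces pump = False.
Set busy = False.
All clauses satisfied.

door = False, fan = False, ready = False, pump = False, power = True, busy = False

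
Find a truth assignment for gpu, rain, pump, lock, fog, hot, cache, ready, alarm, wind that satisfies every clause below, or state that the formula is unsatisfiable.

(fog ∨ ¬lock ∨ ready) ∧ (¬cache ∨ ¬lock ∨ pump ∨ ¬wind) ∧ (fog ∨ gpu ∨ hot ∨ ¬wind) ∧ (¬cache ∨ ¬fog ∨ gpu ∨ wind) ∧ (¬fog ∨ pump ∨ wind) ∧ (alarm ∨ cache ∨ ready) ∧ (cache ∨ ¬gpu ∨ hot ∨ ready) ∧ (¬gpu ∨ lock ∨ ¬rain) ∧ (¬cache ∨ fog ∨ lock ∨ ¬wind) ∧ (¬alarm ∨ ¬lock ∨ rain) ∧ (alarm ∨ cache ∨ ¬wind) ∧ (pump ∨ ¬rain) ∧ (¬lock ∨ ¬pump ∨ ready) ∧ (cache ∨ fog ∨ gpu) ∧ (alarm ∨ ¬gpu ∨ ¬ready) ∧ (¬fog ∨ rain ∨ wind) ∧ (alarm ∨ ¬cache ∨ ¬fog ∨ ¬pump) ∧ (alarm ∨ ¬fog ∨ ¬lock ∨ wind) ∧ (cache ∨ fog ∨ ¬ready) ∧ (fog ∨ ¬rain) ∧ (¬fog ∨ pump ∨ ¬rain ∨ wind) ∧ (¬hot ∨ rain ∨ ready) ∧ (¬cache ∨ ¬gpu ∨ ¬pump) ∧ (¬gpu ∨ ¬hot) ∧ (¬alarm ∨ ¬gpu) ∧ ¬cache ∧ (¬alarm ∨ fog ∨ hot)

gpu: False, rain: True, pump: True, lock: False, fog: True, hot: True, cache: False, ready: False, alarm: True, wind: True

Unit clause (¬cache) forces cache = False.
Try gpu = True:
  (¬gpu ∨ ¬hot) forces hot = False.
  (cache ∨ ¬gpu ∨ hot ∨ ready) forces ready = True.
  (alarm ∨ ¬gpu ∨ ¬ready) forces alarm = True.
  clause (¬alarm ∨ ¬gpu) is falsified — backtrack.
So gpu = False.
  then (cache ∨ fog ∨ gpu) forces fog = True.
Set rain = True.
  then (pump ∨ ¬rain) forces pump = True.
Set lock = False.
Set hot = True.
Set ready = False.
  then (alarm ∨ cache ∨ ready) forces alarm = True.
Set wind = True.
All clauses satisfied.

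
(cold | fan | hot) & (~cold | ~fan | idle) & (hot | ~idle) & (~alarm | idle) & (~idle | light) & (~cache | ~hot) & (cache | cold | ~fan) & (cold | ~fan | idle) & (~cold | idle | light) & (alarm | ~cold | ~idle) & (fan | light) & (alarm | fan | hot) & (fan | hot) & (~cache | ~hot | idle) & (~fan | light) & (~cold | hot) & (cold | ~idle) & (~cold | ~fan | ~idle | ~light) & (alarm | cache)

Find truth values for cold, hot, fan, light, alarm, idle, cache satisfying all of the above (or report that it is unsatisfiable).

cold = True, hot = True, fan = False, light = True, alarm = True, idle = True, cache = False

Set cold = True.
  then (~cold | hot) forces hot = True.
  then (~cache | ~hot) forces cache = False.
  then (alarm | cache) forces alarm = True.
  then (~alarm | idle) forces idle = True.
  then (~idle | light) forces light = True.
  then (~cold | ~fan | ~idle | ~light) forces fan = False.
All clauses satisfied.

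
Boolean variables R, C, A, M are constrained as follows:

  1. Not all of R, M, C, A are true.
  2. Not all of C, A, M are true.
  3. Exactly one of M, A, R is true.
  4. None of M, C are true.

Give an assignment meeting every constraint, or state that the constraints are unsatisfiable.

R=T, C=F, A=F, M=F

  (1) {R, M, C, A}: 1/4 true — not all ✓
  (2) {C, A, M}: 0/3 true — not all ✓
  (3) {M, A, R}: 1 true — exactly one ✓
  (4) {M, C}: 0 true — none ✓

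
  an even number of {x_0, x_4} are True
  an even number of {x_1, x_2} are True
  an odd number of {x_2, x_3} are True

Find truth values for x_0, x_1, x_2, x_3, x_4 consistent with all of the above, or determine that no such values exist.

x_0 = False, x_1 = True, x_2 = True, x_3 = False, x_4 = False

{x_0, x_4}: 0 true → even ✓
{x_1, x_2}: 2 true → even ✓
{x_2, x_3}: 1 true → odd ✓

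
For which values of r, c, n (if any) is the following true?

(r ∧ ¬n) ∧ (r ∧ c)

r = True, c = True, n = False

  r ∧ ¬n = True
    ¬n = True
  r ∧ c = True
Both conjuncts True, so the formula holds.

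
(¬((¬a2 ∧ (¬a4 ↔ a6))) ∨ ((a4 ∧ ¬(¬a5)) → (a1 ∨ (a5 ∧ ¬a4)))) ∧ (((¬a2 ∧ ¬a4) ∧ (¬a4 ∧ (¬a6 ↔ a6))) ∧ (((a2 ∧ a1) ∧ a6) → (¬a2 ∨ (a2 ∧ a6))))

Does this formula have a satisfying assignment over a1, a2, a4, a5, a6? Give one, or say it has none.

The conjunct ¬a6 ↔ a6 is unsatisfiable on its own:
  a6=F: evaluates to False.
  a6=T: evaluates to False.
So the whole conjunction is unsatisfiable.

No satisfying assignment exists.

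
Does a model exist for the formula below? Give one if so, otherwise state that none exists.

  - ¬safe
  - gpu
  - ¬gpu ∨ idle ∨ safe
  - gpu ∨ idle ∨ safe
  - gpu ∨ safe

gpu: True, safe: False, idle: True

Unit clause (¬safe) forces safe = False.
Unit clause (gpu) forces gpu = True.
In (¬gpu ∨ idle ∨ safe) only idle is left, so idle = True.
Check each clause:
  (¬safe): ¬safe holds.
  (gpu): gpu holds.
  (¬gpu ∨ idle ∨ safe): idle holds.
  (gpu ∨ idle ∨ safe): gpu holds.
  (gpu ∨ safe): gpu holds.
All clauses satisfied.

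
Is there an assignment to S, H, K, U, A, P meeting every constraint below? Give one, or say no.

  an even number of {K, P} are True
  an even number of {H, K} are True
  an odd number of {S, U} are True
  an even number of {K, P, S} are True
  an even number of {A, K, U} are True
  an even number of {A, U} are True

S: False; H: False; K: False; U: True; A: True; P: False

{K, P}: 0 true → even ✓
{H, K}: 0 true → even ✓
{S, U}: 1 true → odd ✓
{K, P, S}: 0 true → even ✓
{A, K, U}: 2 true → even ✓
{A, U}: 2 true → even ✓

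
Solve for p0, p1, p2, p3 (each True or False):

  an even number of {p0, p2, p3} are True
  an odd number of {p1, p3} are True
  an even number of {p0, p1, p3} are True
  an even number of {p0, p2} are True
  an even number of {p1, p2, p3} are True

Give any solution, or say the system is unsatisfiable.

p0 = True; p1 = True; p2 = True; p3 = False

{p0, p2, p3}: 2 true → even ✓
{p1, p3}: 1 true → odd ✓
{p0, p1, p3}: 2 true → even ✓
{p0, p2}: 2 true → even ✓
{p1, p2, p3}: 2 true → even ✓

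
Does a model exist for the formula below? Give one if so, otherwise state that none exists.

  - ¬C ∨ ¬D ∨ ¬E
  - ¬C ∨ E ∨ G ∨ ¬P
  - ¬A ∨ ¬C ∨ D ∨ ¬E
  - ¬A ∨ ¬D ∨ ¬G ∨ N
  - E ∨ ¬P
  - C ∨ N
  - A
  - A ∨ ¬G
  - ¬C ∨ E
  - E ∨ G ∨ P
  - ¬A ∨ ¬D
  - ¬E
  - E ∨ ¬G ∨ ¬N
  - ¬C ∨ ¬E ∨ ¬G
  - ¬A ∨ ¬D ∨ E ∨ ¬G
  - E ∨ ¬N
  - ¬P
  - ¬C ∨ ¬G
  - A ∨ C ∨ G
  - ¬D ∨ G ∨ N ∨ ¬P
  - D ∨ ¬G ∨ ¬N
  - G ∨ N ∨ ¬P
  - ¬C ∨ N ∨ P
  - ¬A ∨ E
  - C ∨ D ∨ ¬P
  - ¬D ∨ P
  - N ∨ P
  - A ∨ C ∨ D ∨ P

Case A = True:
  (¬A ∨ ¬D) forces D = False.
  (¬E) forces E = False.
  Clause (¬A ∨ E) is falsified — contradiction.
Case A = False:
  Clause (A) is falsified — contradiction.
Both cases fail, so the formula is unsatisfiable.

Unsatisfiable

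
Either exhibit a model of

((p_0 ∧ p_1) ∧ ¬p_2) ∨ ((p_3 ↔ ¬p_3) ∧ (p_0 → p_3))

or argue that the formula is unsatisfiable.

p_0=T, p_1=T, p_2=F, p_3=T

  ((p_0 ∧ p_1) ∧ ¬p_2) ∨ ((p_3 ↔ ¬p_3) ∧ (p_0 → p_3)) = True
    (p_0 ∧ p_1) ∧ ¬p_2 = True
      p_0 ∧ p_1 = True
      ¬p_2 = True
    (p_3 ↔ ¬p_3) ∧ (p_0 → p_3) = False
      p_3 ↔ ¬p_3 = False
        ¬p_3 = False
      p_0 → p_3 = True
The formula evaluates to True.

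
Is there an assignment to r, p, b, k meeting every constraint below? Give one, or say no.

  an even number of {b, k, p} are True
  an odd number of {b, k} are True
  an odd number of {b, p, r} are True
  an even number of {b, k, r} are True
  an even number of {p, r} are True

r = True, p = True, b = True, k = False

{b, k, p}: 2 true → even ✓
{b, k}: 1 true → odd ✓
{b, p, r}: 3 true → odd ✓
{b, k, r}: 2 true → even ✓
{p, r}: 2 true → even ✓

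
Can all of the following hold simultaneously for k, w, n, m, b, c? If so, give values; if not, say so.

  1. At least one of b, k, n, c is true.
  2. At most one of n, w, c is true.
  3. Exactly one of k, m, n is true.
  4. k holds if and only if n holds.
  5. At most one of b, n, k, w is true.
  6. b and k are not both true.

k = False, w = False, n = False, m = True, b = True, c = True

  (1) {b, k, n, c}: 2 true — at least one ✓
  (2) {n, w, c}: 1 true — at most one ✓
  (3) {k, m, n}: 1 true — exactly one ✓
  (4) k=F, n=F — same ✓
  (5) {b, n, k, w}: 1 true — at most one ✓
  (6) b=T, k=F — not both ✓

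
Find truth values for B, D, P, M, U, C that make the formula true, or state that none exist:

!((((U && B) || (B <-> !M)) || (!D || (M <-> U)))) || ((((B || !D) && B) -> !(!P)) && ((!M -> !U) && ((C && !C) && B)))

B = True, D = True, P = False, M = True, U = False, C = True

  !((((U && B) || (B <-> !M)) || (!D || (M <-> U)))) || ((((B || !D) && B) -> !(!P)) && ((!M -> !U) && ((C && !C) && B))) = True
    !((((U && B) || (B <-> !M)) || (!D || (M <-> U)))) = True
      ((U && B) || (B <-> !M)) || (!D || (M <-> U)) = False
        (U && B) || (B <-> !M) = False
          U && B = False
          B <-> !M = False
            !M = False
        !D || (M <-> U) = False
          !D = False
          M <-> U = False
    (((B || !D) && B) -> !(!P)) && ((!M -> !U) && ((C && !C) && B)) = False
      ((B || !D) && B) -> !(!P) = False
        (B || !D) && B = True
          B || !D = True
            !D = False
        !(!P) = False
          !P = True
      (!M -> !U) && ((C && !C) && B) = False
        !M -> !U = True
          !M = False
          !U = True
        (C && !C) && B = False
          C && !C = False
            !C = False
The formula evaluates to True.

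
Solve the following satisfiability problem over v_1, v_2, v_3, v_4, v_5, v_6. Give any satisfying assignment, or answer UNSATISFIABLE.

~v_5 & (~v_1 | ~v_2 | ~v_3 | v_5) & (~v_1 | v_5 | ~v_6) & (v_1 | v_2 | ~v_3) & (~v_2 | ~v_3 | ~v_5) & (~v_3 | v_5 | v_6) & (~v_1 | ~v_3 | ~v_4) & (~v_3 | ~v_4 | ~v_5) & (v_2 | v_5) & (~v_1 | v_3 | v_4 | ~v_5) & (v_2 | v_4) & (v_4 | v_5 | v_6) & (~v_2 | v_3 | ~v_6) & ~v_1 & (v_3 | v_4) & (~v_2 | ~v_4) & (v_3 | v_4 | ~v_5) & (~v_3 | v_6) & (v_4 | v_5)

Unsatisfiable

Case v_1 = True:
  Clause (~v_1) is falsified — contradiction.
Case v_1 = False:
  (~v_5) forces v_5 = False.
  (v_2 | v_5) forces v_2 = True.
  (~v_2 | ~v_4) forces v_4 = False.
  Clause (v_4 | v_5) is falsified — contradiction.
Both cases fail, so the formula is unsatisfiable.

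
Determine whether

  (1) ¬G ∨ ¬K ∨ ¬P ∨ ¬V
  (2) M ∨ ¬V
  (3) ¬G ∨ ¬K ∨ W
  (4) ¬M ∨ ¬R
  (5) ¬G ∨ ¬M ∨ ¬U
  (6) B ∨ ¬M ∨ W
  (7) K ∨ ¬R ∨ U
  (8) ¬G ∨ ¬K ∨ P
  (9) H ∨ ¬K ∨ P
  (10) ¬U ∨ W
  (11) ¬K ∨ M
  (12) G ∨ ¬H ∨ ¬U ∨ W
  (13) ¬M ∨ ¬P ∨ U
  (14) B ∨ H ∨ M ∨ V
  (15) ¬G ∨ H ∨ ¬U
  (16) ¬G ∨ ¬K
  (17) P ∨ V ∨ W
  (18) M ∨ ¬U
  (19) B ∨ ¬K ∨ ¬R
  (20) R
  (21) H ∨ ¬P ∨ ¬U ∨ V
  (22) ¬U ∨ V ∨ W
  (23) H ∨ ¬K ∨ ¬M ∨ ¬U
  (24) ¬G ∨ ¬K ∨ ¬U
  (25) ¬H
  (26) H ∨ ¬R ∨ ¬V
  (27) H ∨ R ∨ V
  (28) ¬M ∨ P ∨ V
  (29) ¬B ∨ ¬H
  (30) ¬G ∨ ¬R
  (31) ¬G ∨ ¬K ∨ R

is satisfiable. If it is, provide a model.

Unsatisfiable — no assignment works.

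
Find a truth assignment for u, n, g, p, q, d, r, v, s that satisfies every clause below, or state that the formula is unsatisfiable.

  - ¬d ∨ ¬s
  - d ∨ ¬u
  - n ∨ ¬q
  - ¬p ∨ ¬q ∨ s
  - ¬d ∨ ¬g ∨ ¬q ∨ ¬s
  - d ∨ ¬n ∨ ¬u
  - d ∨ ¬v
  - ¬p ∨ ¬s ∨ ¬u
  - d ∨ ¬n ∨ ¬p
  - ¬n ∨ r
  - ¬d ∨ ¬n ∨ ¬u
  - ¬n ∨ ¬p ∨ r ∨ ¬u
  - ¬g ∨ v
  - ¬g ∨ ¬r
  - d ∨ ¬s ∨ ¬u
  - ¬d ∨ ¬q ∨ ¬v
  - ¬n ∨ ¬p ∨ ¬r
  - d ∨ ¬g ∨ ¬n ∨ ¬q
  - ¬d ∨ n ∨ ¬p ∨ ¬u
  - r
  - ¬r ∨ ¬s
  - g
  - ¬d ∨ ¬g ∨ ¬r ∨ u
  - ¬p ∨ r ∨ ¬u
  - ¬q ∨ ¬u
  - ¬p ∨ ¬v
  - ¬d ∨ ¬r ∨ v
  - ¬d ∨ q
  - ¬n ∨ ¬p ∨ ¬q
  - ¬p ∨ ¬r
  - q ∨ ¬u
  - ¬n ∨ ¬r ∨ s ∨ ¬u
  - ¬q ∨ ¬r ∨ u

Unsatisfiable — no assignment works.

Case r = True:
  (¬g ∨ ¬r) forces g = False.
  Clause (g) is falsified — contradiction.
Case r = False:
  Clause (r) is falsified — contradiction.
Both cases fail, so the formula is unsatisfiable.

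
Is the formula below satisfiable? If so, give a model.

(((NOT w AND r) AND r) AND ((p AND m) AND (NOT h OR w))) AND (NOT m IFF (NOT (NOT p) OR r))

No satisfying assignment exists.

Case r = True: the formula simplifies to (NOT w AND ((p AND m) AND (NOT h OR w))) AND NOT m.
  m = True: the conjunct NOT m is False.
  m = False: the conjunct m is False.
Case r = False: the conjunct r is False.
Both cases fail — unsatisfiable.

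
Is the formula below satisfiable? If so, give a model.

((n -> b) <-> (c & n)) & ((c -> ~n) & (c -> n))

b=F, c=F, n=T

  (n -> b) <-> (c & n) = True
    n -> b = False
    c & n = False
  (c -> ~n) & (c -> n) = True
    c -> ~n = True
      ~n = False
    c -> n = True
Both conjuncts True, so the formula holds.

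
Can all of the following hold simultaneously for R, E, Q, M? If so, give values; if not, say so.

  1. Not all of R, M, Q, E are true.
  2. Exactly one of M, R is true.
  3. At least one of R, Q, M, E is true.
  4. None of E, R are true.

R: False, E: False, Q: False, M: True

  (1) {R, M, Q, E}: 1/4 true — not all ✓
  (2) {M, R}: 1 true — exactly one ✓
  (3) {R, Q, M, E}: 1 true — at least one ✓
  (4) {E, R}: 0 true — none ✓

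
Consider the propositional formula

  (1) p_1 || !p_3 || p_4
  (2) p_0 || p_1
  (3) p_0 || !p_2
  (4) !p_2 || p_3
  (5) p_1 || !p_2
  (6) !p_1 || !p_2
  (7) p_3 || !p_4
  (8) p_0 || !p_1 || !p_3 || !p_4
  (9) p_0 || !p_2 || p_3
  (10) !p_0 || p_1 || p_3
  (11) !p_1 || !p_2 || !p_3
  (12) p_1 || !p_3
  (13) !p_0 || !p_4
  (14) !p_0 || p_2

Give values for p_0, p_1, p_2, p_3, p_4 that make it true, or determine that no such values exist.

p_0 = False, p_1 = True, p_2 = False, p_3 = False, p_4 = False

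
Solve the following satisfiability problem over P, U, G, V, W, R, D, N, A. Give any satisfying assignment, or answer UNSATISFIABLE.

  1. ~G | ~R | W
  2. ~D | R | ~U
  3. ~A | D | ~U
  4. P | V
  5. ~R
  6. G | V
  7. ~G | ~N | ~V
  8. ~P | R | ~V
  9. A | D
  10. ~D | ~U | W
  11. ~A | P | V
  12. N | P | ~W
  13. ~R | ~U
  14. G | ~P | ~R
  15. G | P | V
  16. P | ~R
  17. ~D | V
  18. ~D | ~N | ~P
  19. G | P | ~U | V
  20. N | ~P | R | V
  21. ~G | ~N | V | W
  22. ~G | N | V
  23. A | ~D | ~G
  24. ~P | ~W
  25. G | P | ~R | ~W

Unit clause (~R) forces R = False.
Set P = False.
  then (P | V) forces V = True.
Try U = True:
  (~D | R | ~U) forces D = False.
  (~A | D | ~U) forces A = False.
  clause (A | D) is falsified — backtrack.
So U = False.
Set G = False.
Set W = True.
  then (N | P | ~W) forces N = True.
Set D = False.
  then (A | D) forces A = True.
All clauses satisfied.

P = False, U = False, G = False, V = True, W = True, R = False, D = False, N = True, A = True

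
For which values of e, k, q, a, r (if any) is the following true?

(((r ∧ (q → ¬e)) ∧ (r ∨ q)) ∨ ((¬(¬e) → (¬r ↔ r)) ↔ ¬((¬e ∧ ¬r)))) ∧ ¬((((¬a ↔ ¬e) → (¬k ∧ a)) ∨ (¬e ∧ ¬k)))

e: False, k: True, q: True, a: False, r: True

  ((r ∧ (q → ¬e)) ∧ (r ∨ q)) ∨ ((¬(¬e) → (¬r ↔ r)) ↔ ¬((¬e ∧ ¬r))) = True
    (r ∧ (q → ¬e)) ∧ (r ∨ q) = True
      r ∧ (q → ¬e) = True
        q → ¬e = True
          ¬e = True
      r ∨ q = True
    (¬(¬e) → (¬r ↔ r)) ↔ ¬((¬e ∧ ¬r)) = True
      ¬(¬e) → (¬r ↔ r) = True
        ¬(¬e) = False
          ¬e = True
        ¬r ↔ r = False
          ¬r = False
      ¬((¬e ∧ ¬r)) = True
        ¬e ∧ ¬r = False
          ¬e = True
          ¬r = False
  ¬((((¬a ↔ ¬e) → (¬k ∧ a)) ∨ (¬e ∧ ¬k))) = True
    ((¬a ↔ ¬e) → (¬k ∧ a)) ∨ (¬e ∧ ¬k) = False
      (¬a ↔ ¬e) → (¬k ∧ a) = False
        ¬a ↔ ¬e = True
          ¬a = True
          ¬e = True
        ¬k ∧ a = False
          ¬k = False
      ¬e ∧ ¬k = False
        ¬e = True
        ¬k = False
Both conjuncts True, so the formula holds.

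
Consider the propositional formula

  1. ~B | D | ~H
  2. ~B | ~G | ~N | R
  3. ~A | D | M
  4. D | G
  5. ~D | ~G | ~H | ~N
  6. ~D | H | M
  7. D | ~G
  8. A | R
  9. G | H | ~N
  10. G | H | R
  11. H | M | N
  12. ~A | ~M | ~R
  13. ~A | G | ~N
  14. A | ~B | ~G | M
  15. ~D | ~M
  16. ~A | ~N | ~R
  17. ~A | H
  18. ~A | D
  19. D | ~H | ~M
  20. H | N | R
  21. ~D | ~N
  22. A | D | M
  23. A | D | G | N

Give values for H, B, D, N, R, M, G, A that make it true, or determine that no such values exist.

Set H = True.
Set B = False.
Try D = False:
  (D | G) forces G = True.
  clause (D | ~G) is falsified — backtrack.
So D = True.
  then (~D | ~M) forces M = False.
  then (~D | ~N) forces N = False.
Set R = False.
  then (A | R) forces A = True.
Set G = True.
All clauses satisfied.

H: True, B: False, D: True, N: False, R: False, M: False, G: True, A: True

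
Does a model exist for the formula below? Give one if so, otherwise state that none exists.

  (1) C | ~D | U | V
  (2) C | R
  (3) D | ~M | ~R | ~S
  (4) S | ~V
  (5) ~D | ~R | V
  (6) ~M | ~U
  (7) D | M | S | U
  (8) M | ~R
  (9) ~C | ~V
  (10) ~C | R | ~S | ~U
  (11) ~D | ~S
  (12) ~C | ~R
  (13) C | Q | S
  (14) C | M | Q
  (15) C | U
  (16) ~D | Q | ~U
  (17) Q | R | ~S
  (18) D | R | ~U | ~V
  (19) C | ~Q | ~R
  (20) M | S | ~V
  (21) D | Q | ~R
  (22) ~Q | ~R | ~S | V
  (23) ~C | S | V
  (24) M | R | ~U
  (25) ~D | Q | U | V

Try U = True:
  (~M | ~U) forces M = False.
  (M | ~R) forces R = False.
  clause (M | R | ~U) is falsified — backtrack.
So U = False.
  then (C | U) forces C = True.
  then (~C | ~V) forces V = False.
  then (~C | ~R) forces R = False.
  then (~C | S | V) forces S = True.
  then (~D | ~S) forces D = False.
  then (Q | R | ~S) forces Q = True.
Set M = False.
All clauses satisfied.

U: False; D: False; R: False; S: True; Q: True; V: False; C: True; M: False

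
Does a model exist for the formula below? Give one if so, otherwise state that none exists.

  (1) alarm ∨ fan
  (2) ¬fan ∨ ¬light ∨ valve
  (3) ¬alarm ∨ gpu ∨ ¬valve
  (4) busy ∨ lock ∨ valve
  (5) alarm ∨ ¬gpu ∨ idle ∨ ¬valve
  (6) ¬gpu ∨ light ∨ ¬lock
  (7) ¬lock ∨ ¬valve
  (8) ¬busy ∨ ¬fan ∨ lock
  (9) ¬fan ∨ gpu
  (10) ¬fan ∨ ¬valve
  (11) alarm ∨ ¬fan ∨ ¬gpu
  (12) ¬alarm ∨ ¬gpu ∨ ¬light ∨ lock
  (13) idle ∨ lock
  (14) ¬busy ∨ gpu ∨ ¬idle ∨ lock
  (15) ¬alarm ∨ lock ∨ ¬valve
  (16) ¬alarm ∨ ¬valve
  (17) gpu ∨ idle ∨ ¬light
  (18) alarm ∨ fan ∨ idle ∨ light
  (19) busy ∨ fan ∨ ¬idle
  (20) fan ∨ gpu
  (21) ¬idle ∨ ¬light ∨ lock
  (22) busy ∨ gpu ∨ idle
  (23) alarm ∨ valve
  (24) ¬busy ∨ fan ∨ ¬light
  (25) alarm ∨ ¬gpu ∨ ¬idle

idle = True, valve = False, lock = False, alarm = True, busy = True, gpu = True, fan = False, light = False

Set idle = True.
Try valve = True:
  (¬lock ∨ ¬valve) forces lock = False.
  (¬fan ∨ ¬valve) forces fan = False.
  (alarm ∨ fan) forces alarm = True.
  clause (¬alarm ∨ lock ∨ ¬valve) is falsified — backtrack.
So valve = False.
  then (alarm ∨ valve) forces alarm = True.
Set lock = False.
  then (busy ∨ lock ∨ valve) forces busy = True.
  then (¬busy ∨ ¬fan ∨ lock) forces fan = False.
  then (¬busy ∨ gpu ∨ ¬idle ∨ lock) forces gpu = True.
  then (¬idle ∨ ¬light ∨ lock) forces light = False.
All clauses satisfied.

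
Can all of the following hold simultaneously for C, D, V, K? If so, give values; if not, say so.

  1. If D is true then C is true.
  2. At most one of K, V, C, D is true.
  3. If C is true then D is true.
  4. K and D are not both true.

C = False, D = False, V = True, K = False

  (1) D=F ⇒ C: vacuous ✓
  (2) {K, V, C, D}: 1 true — at most one ✓
  (3) C=F ⇒ D: vacuous ✓
  (4) K=F, D=F — not both ✓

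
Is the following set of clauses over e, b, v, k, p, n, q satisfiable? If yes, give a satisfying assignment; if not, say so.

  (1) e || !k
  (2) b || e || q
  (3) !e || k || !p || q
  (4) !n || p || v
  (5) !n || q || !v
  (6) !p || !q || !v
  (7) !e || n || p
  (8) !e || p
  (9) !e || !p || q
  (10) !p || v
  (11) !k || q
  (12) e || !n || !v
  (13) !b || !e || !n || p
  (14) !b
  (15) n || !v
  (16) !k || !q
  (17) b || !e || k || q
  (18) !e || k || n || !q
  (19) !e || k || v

Unit clause (!b) forces b = False.
Try e = True:
  (!e || p) forces p = True.
  (!e || !p || q) forces q = True.
  (!p || !q || !v) forces v = False.
  clause (!p || v) is falsified — backtrack.
So e = False.
  then (e || !k) forces k = False.
  then (b || e || q) forces q = True.
Try v = True:
  (!p || !q || !v) forces p = False.
  (e || !n || !v) forces n = False.
  clause (n || !v) is falsified — backtrack.
So v = False.
  then (!p || v) forces p = False.
  then (!n || p || v) forces n = False.
All clauses satisfied.

e = False, b = False, v = False, k = False, p = False, n = False, q = True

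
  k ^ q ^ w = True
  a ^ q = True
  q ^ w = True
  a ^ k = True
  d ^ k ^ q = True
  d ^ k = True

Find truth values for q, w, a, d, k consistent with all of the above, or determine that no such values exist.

q = False; w = True; a = True; d = True; k = False

k ^ q ^ w = F ^ F ^ T = True ✓
a ^ q = T ^ F = True ✓
q ^ w = F ^ T = True ✓
a ^ k = T ^ F = True ✓
d ^ k ^ q = T ^ F ^ F = True ✓
d ^ k = T ^ F = True ✓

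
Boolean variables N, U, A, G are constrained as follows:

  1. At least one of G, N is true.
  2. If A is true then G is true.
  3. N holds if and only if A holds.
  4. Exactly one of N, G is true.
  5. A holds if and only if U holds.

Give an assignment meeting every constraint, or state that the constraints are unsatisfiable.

N: False; U: False; A: False; G: True

  (1) {G, N}: 1 true — at least one ✓
  (2) A=F ⇒ G: vacuous ✓
  (3) N=F, A=F — same ✓
  (4) {N, G}: 1 true — exactly one ✓
  (5) A=F, U=F — same ✓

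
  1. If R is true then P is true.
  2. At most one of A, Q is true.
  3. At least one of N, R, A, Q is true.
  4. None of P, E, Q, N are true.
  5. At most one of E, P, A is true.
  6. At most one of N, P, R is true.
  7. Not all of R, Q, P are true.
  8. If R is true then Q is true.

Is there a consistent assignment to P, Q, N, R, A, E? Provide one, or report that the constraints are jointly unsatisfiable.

P = False, Q = False, N = False, R = False, A = True, E = False

  (1) R=F ⇒ P: vacuous ✓
  (2) {A, Q}: 1 true — at most one ✓
  (3) {N, R, A, Q}: 1 true — at least one ✓
  (4) {P, E, Q, N}: 0 true — none ✓
  (5) {E, P, A}: 1 true — at most one ✓
  (6) {N, P, R}: 0 true — at most one ✓
  (7) {R, Q, P}: 0/3 true — not all ✓
  (8) R=F ⇒ Q: vacuous ✓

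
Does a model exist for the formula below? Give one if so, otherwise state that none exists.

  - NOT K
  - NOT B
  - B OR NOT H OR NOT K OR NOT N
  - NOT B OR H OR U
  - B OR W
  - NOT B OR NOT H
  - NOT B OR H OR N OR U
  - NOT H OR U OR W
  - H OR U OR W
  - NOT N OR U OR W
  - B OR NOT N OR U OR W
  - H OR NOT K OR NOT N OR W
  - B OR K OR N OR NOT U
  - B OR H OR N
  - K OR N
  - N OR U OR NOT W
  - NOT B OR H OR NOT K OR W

Unit clause (NOT K) forces K = False.
Unit clause (NOT B) forces B = False.
In (B OR W) only W is left, so W = True.
In (K OR N) only N is left, so N = True.
Set H = False.
Set U = True.
All clauses satisfied.

K = False; H = False; W = True; N = True; B = False; U = True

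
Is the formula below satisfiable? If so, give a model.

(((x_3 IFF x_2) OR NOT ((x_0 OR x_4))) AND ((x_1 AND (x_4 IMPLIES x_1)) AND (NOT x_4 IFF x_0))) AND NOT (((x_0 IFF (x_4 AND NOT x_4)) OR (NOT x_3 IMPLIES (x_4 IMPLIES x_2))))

Unsatisfiable — no assignment works.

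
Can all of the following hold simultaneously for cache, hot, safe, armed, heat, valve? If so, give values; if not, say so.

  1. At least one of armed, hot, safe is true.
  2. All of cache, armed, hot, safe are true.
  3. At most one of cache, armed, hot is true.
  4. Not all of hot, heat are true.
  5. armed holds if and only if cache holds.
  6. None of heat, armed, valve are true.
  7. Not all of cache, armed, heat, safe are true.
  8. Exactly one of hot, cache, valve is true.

Case armed = True:
  Constraint (6) is violated (armed=T) — contradiction.
Case armed = False:
  Constraint (2) is violated (armed=F) — contradiction.
Both cases fail — unsatisfiable.

No satisfying assignment exists.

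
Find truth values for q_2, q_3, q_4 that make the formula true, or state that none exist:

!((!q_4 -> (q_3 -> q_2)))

q_2=F, q_3=T, q_4=F

  !((!q_4 -> (q_3 -> q_2))) = True
    !q_4 -> (q_3 -> q_2) = False
      !q_4 = True
      q_3 -> q_2 = False
The formula evaluates to True.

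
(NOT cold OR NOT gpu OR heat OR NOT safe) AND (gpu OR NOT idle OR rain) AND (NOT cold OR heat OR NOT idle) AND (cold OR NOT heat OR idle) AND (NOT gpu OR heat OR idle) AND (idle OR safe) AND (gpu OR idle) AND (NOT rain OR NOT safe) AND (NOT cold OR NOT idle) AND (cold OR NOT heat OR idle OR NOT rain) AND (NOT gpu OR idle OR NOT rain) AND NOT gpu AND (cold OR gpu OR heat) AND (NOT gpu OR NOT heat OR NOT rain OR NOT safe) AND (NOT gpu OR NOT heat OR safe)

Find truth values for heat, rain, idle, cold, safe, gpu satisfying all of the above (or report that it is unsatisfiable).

heat = True, rain = True, idle = True, cold = False, safe = False, gpu = False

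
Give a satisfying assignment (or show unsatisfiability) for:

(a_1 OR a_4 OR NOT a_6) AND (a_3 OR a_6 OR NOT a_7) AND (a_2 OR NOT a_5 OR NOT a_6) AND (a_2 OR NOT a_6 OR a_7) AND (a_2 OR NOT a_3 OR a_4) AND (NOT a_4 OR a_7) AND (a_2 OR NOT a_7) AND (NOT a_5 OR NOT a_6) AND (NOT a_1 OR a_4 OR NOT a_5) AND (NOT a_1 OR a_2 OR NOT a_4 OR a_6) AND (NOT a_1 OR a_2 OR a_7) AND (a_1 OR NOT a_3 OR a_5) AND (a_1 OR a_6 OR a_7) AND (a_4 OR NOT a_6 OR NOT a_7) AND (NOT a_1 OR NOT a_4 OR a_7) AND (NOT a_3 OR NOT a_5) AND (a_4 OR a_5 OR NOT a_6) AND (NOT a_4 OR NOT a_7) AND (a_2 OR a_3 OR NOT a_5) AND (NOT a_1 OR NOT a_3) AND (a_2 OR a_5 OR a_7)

a_1=T, a_2=T, a_3=F, a_4=F, a_5=F, a_6=F, a_7=F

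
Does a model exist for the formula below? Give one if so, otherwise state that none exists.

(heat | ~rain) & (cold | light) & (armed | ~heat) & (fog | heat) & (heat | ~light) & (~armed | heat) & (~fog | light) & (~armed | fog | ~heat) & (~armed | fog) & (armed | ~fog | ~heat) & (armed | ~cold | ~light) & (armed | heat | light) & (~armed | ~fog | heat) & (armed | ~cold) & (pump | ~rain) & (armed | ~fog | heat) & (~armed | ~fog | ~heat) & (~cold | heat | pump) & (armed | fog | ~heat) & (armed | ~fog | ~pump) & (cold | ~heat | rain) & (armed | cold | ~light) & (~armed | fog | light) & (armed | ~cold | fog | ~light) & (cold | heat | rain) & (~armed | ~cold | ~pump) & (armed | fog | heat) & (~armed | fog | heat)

Unsatisfiable

Case armed = True:
  (~armed | heat) forces heat = True.
  (~armed | fog | ~heat) forces fog = True.
  Clause (~armed | ~fog | ~heat) is falsified — contradiction.
Case armed = False:
  (armed | ~heat) forces heat = False.
  (heat | ~rain) forces rain = False.
  (fog | heat) forces fog = True.
  Clause (armed | ~fog | heat) is falsified — contradiction.
Both cases fail, so the formula is unsatisfiable.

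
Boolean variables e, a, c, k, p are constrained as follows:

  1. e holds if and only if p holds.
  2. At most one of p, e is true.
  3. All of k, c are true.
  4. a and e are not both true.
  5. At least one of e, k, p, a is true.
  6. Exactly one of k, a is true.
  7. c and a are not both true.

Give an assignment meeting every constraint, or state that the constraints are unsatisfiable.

e = False, a = False, c = True, k = True, p = False

  (1) e=F, p=F — same ✓
  (2) {p, e}: 0 true — at most one ✓
  (3) {k, c}: all 2 true ✓
  (4) a=F, e=F — not both ✓
  (5) {e, k, p, a}: 1 true — at least one ✓
  (6) {k, a}: 1 true — exactly one ✓
  (7) c=T, a=F — not both ✓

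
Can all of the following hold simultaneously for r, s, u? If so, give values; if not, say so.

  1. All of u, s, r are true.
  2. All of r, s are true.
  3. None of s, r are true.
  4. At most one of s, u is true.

The formula is unsatisfiable.

Case r = True:
  Constraint (3) is violated (r=T) — contradiction.
Case r = False:
  Constraint (1) is violated (r=F) — contradiction.
Both cases fail — unsatisfiable.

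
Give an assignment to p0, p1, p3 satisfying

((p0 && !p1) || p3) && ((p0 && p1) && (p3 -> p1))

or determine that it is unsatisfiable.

p0: True, p1: True, p3: True

  (p0 && !p1) || p3 = True
    p0 && !p1 = False
      !p1 = False
  (p0 && p1) && (p3 -> p1) = True
    p0 && p1 = True
    p3 -> p1 = True
Both conjuncts True, so the formula holds.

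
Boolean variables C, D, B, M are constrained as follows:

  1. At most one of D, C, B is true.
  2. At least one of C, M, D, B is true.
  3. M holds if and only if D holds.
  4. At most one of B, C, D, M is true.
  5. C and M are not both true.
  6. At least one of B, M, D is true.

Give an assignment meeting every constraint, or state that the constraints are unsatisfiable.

C = False, D = False, B = True, M = False

  (1) {D, C, B}: 1 true — at most one ✓
  (2) {C, M, D, B}: 1 true — at least one ✓
  (3) M=F, D=F — same ✓
  (4) {B, C, D, M}: 1 true — at most one ✓
  (5) C=F, M=F — not both ✓
  (6) {B, M, D}: 1 true — at least one ✓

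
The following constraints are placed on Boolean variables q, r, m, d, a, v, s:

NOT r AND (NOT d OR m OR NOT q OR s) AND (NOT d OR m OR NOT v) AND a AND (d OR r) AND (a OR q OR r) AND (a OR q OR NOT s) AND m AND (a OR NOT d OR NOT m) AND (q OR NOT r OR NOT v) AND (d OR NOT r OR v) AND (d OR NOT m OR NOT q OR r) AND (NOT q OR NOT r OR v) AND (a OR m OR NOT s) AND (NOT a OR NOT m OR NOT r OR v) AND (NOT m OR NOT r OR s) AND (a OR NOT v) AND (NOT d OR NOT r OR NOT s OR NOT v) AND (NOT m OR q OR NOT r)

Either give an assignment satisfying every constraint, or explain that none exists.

q=F, r=F, m=T, d=T, a=T, v=T, s=T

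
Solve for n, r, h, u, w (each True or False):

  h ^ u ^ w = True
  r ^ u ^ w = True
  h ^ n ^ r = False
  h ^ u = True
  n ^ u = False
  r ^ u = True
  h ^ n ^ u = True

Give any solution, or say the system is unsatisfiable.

n = False, r = True, h = True, u = False, w = False

h ^ u ^ w = T ^ F ^ F = True ✓
r ^ u ^ w = T ^ F ^ F = True ✓
h ^ n ^ r = T ^ F ^ T = False ✓
h ^ u = T ^ F = True ✓
n ^ u = F ^ F = False ✓
r ^ u = T ^ F = True ✓
h ^ n ^ u = T ^ F ^ F = True ✓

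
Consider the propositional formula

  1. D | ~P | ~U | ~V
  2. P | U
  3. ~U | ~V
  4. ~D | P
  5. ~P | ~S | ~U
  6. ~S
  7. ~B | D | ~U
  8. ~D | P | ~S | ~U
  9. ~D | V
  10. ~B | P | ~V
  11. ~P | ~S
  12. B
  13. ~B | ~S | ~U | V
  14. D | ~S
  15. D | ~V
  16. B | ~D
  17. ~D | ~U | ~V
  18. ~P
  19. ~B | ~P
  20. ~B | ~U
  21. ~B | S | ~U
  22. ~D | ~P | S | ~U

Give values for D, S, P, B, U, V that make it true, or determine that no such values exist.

Case S = True:
  Clause (~S) is falsified — contradiction.
Case S = False:
  (B) forces B = True.
  (~P) forces P = False.
  (P | U) forces U = True.
  Clause (~B | ~U) is falsified — contradiction.
Both cases fail, so the formula is unsatisfiable.

The formula is unsatisfiable.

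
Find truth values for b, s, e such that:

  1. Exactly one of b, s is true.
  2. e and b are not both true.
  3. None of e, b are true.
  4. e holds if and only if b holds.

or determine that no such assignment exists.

b = False, s = True, e = False

  (1) {b, s}: 1 true — exactly one ✓
  (2) e=F, b=F — not both ✓
  (3) {e, b}: 0 true — none ✓
  (4) e=F, b=F — same ✓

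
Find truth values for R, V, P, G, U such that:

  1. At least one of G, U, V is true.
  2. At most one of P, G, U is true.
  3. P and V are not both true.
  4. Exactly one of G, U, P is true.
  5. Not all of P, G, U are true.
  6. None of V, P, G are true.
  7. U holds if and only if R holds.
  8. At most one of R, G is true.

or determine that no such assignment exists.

R: True, V: False, P: False, G: False, U: True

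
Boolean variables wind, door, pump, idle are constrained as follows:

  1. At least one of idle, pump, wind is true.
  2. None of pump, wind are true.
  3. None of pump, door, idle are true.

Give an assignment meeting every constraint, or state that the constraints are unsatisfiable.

No satisfying assignment exists.

Case wind = True:
  Constraint (2) is violated (wind=T) — contradiction.
Case wind = False:
  (2) forces pump = False.
  (1) with pump=F, wind=F forces idle = True.
  Constraint (3) is violated (idle=T) — contradiction.
Both cases fail — unsatisfiable.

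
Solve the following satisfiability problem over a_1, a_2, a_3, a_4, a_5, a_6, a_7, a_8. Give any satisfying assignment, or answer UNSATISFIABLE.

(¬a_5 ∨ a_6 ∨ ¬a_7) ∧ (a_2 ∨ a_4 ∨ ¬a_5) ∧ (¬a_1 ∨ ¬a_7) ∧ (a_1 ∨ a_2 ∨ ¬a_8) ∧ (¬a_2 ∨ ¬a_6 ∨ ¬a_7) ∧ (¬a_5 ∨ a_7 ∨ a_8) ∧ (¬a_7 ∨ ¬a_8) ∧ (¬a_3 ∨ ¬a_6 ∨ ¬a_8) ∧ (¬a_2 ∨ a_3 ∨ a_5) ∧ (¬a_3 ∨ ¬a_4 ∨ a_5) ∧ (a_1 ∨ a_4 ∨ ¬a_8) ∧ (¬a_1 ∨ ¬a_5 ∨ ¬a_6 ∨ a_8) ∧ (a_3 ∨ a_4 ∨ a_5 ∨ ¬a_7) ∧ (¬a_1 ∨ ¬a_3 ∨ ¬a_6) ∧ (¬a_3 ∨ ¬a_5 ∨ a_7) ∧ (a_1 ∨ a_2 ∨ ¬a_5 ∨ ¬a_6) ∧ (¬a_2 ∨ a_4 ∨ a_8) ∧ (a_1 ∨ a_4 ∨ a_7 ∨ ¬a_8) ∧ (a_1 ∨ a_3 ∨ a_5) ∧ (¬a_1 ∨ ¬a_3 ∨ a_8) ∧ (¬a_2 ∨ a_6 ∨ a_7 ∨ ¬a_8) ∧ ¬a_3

a_1=T; a_2=T; a_3=F; a_4=T; a_5=T; a_6=T; a_7=F; a_8=T

Unit clause (¬a_3) forces a_3 = False.
Set a_1 = True.
  then (¬a_1 ∨ ¬a_7) forces a_7 = False.
Set a_2 = True.
  then (¬a_2 ∨ a_3 ∨ a_5) forces a_5 = True.
  then (¬a_5 ∨ a_7 ∨ a_8) forces a_8 = True.
  then (¬a_2 ∨ a_6 ∨ a_7 ∨ ¬a_8) forces a_6 = True.
Set a_4 = True.
All clauses satisfied.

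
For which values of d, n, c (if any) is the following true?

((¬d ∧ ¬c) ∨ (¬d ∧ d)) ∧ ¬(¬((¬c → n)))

d = False, n = True, c = False

  (¬d ∧ ¬c) ∨ (¬d ∧ d) = True
    ¬d ∧ ¬c = True
      ¬d = True
      ¬c = True
    ¬d ∧ d = False
      ¬d = True
  ¬(¬((¬c → n))) = True
    ¬((¬c → n)) = False
      ¬c → n = True
        ¬c = True
Both conjuncts True, so the formula holds.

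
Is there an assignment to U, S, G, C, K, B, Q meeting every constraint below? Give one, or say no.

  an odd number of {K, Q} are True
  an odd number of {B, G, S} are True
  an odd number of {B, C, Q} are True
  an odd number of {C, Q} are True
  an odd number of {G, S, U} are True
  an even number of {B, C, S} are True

U: False, S: True, G: False, C: True, K: True, B: False, Q: False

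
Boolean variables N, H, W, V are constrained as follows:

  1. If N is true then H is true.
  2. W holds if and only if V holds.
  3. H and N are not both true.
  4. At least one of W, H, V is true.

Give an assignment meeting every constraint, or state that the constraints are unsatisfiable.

N = False, H = True, W = True, V = True

  (1) N=F ⇒ H: vacuous ✓
  (2) W=T, V=T — same ✓
  (3) H=T, N=F — not both ✓
  (4) {W, H, V}: 3 true — at least one ✓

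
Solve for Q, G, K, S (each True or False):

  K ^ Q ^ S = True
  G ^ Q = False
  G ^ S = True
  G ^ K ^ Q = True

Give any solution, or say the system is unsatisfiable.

No satisfying assignment exists.

Adding constraints 1, 3, 4 mod 2: every variable appears an even number of times on the left, so the left side is 0.
But the right sides sum to 1 (mod 2). 0 ≠ 1 — the system is inconsistent.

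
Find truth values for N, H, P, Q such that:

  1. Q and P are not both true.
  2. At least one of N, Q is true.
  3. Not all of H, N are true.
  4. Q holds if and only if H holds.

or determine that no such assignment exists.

N = True, H = False, P = True, Q = False

  (1) Q=F, P=T — not both ✓
  (2) {N, Q}: 1 true — at least one ✓
  (3) {H, N}: 1/2 true — not all ✓
  (4) Q=F, H=F — same ✓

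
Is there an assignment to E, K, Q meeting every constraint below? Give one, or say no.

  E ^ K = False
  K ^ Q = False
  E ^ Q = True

Adding constraints 1, 2, 3 mod 2: every variable appears an even number of times on the left, so the left side is 0.
But the right sides sum to 1 (mod 2). 0 ≠ 1 — the system is inconsistent.

Unsatisfiable — no assignment works.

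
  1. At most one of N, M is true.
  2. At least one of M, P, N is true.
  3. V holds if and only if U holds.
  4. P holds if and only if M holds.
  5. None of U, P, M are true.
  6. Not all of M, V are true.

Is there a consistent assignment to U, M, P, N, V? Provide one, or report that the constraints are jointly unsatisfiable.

U=F; M=F; P=F; N=T; V=F

  (1) {N, M}: 1 true — at most one ✓
  (2) {M, P, N}: 1 true — at least one ✓
  (3) V=F, U=F — same ✓
  (4) P=F, M=F — same ✓
  (5) {U, P, M}: 0 true — none ✓
  (6) {M, V}: 0/2 true — not all ✓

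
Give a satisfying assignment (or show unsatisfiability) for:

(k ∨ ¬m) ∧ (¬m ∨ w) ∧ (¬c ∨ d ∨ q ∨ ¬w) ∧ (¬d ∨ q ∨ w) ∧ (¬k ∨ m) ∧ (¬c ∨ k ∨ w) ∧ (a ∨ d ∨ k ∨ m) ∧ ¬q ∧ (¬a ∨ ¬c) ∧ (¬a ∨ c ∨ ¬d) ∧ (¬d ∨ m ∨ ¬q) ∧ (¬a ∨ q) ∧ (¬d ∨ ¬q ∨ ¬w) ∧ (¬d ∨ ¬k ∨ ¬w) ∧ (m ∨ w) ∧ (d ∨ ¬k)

Unit clause (¬q) forces q = False.
In (¬a ∨ q) only ¬a is left, so a = False.
Try d = False:
  (d ∨ ¬k) forces k = False.
  (k ∨ ¬m) forces m = False.
  clause (a ∨ d ∨ k ∨ m) is falsified — backtrack.
So d = True.
  then (¬d ∨ q ∨ w) forces w = True.
  then (¬d ∨ ¬k ∨ ¬w) forces k = False.
  then (k ∨ ¬m) forces m = False.
Set c = True.
All clauses satisfied.

a: False, d: True, w: True, c: True, k: False, m: False, q: False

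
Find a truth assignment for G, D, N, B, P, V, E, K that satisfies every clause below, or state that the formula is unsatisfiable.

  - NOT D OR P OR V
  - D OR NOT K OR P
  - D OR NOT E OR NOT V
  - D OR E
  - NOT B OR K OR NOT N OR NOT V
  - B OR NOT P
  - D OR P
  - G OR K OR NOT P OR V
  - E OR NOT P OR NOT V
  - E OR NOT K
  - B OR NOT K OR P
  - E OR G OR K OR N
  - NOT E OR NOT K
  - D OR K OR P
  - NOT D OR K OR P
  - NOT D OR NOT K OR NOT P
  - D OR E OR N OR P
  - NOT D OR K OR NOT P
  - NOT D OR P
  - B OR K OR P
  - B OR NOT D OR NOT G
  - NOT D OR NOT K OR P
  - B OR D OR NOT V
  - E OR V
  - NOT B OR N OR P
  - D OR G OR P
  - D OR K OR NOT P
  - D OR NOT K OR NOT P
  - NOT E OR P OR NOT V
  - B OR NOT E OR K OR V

No satisfying assignment exists.

Case D = True:
  (NOT D OR P) forces P = True.
  (B OR NOT P) forces B = True.
  (NOT D OR NOT K OR NOT P) forces K = False.
  Clause (NOT D OR K OR NOT P) is falsified — contradiction.
Case D = False:
  (D OR E) forces E = True.
  (D OR NOT E OR NOT V) forces V = False.
  (D OR P) forces P = True.
  (B OR NOT P) forces B = True.
  (NOT E OR NOT K) forces K = False.
  Clause (D OR K OR NOT P) is falsified — contradiction.
Both cases fail, so the formula is unsatisfiable.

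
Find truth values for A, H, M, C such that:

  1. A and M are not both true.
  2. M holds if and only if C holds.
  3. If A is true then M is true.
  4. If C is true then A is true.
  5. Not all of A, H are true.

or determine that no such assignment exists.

A: False, H: False, M: False, C: False

  (1) A=F, M=F — not both ✓
  (2) M=F, C=F — same ✓
  (3) A=F ⇒ M: vacuous ✓
  (4) C=F ⇒ A: vacuous ✓
  (5) {A, H}: 0/2 true — not all ✓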